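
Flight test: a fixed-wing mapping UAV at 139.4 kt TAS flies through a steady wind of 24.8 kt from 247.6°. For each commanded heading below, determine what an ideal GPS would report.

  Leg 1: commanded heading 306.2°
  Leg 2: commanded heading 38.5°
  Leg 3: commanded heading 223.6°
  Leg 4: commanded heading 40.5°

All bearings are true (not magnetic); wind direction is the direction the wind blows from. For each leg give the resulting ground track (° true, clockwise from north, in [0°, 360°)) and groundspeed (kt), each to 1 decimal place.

Leg 1: track=315.7°, groundspeed=128.2 kt
Leg 2: track=42.8°, groundspeed=161.5 kt
Leg 3: track=218.7°, groundspeed=117.2 kt
Leg 4: track=44.5°, groundspeed=161.9 kt

Leg 1: heading 306.2°; drift +9.5° → track 315.7°, groundspeed 128.2 kt
Leg 2: heading 38.5°; drift +4.3° → track 42.8°, groundspeed 161.5 kt
Leg 3: heading 223.6°; drift -4.9° → track 218.7°, groundspeed 117.2 kt
Leg 4: heading 40.5°; drift +4.0° → track 44.5°, groundspeed 161.9 kt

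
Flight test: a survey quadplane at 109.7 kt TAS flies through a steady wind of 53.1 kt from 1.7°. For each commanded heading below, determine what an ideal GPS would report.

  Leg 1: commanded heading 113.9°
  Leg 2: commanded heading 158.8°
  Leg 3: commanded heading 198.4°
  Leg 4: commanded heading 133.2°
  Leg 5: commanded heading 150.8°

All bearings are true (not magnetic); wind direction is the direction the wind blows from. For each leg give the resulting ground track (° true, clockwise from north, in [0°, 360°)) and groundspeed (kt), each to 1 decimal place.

Leg 1: heading 113.9°; drift +20.8° → track 134.7°, groundspeed 138.8 kt
Leg 2: heading 158.8°; drift +7.4° → track 166.2°, groundspeed 160.0 kt
Leg 3: heading 198.4°; drift -5.4° → track 193.0°, groundspeed 161.3 kt
Leg 4: heading 133.2°; drift +15.3° → track 148.5°, groundspeed 150.2 kt
Leg 5: heading 150.8°; drift +10.0° → track 160.8°, groundspeed 157.6 kt

Leg 1: track=134.7°, groundspeed=138.8 kt
Leg 2: track=166.2°, groundspeed=160.0 kt
Leg 3: track=193.0°, groundspeed=161.3 kt
Leg 4: track=148.5°, groundspeed=150.2 kt
Leg 5: track=160.8°, groundspeed=157.6 kt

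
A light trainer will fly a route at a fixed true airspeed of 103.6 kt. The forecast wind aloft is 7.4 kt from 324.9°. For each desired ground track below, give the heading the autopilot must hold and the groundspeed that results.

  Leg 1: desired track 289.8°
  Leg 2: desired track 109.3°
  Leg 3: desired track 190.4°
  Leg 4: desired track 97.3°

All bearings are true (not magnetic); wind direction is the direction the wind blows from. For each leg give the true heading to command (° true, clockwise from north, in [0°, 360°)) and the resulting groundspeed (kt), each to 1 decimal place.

Leg 1: heading=292.2°, groundspeed=97.5 kt
Leg 2: heading=106.9°, groundspeed=109.5 kt
Leg 3: heading=193.3°, groundspeed=108.7 kt
Leg 4: heading=94.3°, groundspeed=108.4 kt

Leg 1: desired track 289.8°; wind correction +2.4° → command heading 292.2°, groundspeed 97.5 kt
Leg 2: desired track 109.3°; wind correction -2.4° → command heading 106.9°, groundspeed 109.5 kt
Leg 3: desired track 190.4°; wind correction +2.9° → command heading 193.3°, groundspeed 108.7 kt
Leg 4: desired track 97.3°; wind correction -3.0° → command heading 94.3°, groundspeed 108.4 kt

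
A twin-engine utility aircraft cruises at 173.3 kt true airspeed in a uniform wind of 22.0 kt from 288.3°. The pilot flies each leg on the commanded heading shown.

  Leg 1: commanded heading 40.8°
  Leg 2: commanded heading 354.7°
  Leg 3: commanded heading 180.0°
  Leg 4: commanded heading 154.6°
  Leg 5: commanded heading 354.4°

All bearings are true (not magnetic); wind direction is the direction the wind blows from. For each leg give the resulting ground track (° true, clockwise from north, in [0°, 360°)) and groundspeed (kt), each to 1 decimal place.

Leg 1: heading 40.8°; drift +6.4° → track 47.2°, groundspeed 182.9 kt
Leg 2: heading 354.7°; drift +7.0° → track 1.7°, groundspeed 165.7 kt
Leg 3: heading 180.0°; drift -6.6° → track 173.4°, groundspeed 181.4 kt
Leg 4: heading 154.6°; drift -4.8° → track 149.8°, groundspeed 189.2 kt
Leg 5: heading 354.4°; drift +7.0° → track 1.4°, groundspeed 165.6 kt

Leg 1: track=47.2°, groundspeed=182.9 kt
Leg 2: track=1.7°, groundspeed=165.7 kt
Leg 3: track=173.4°, groundspeed=181.4 kt
Leg 4: track=149.8°, groundspeed=189.2 kt
Leg 5: track=1.4°, groundspeed=165.6 kt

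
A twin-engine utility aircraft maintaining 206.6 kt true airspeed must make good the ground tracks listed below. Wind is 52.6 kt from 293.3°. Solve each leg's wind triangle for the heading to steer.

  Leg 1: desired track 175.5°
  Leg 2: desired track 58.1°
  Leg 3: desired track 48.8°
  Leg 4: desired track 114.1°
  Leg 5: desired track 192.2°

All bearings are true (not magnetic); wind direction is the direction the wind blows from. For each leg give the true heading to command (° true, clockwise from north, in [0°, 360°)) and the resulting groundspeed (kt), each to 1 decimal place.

Leg 1: heading=188.5°, groundspeed=225.8 kt
Leg 2: heading=46.0°, groundspeed=232.1 kt
Leg 3: heading=35.5°, groundspeed=223.7 kt
Leg 4: heading=114.3°, groundspeed=259.2 kt
Leg 5: heading=206.7°, groundspeed=210.2 kt

Leg 1: desired track 175.5°; wind correction +13.0° → command heading 188.5°, groundspeed 225.8 kt
Leg 2: desired track 58.1°; wind correction -12.1° → command heading 46.0°, groundspeed 232.1 kt
Leg 3: desired track 48.8°; wind correction -13.3° → command heading 35.5°, groundspeed 223.7 kt
Leg 4: desired track 114.1°; wind correction +0.2° → command heading 114.3°, groundspeed 259.2 kt
Leg 5: desired track 192.2°; wind correction +14.5° → command heading 206.7°, groundspeed 210.2 kt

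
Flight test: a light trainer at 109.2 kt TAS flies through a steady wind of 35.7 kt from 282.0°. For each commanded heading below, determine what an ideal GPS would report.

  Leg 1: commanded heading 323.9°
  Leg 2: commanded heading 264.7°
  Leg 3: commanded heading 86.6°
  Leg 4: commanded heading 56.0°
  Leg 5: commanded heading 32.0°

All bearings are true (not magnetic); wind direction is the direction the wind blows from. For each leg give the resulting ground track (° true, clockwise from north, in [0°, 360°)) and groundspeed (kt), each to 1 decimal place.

Leg 1: track=340.0°, groundspeed=86.0 kt
Leg 2: track=256.7°, groundspeed=75.9 kt
Leg 3: track=90.4°, groundspeed=143.9 kt
Leg 4: track=66.8°, groundspeed=136.4 kt
Leg 5: track=47.4°, groundspeed=126.0 kt

Leg 1: heading 323.9°; drift +16.1° → track 340.0°, groundspeed 86.0 kt
Leg 2: heading 264.7°; drift -8.0° → track 256.7°, groundspeed 75.9 kt
Leg 3: heading 86.6°; drift +3.8° → track 90.4°, groundspeed 143.9 kt
Leg 4: heading 56.0°; drift +10.8° → track 66.8°, groundspeed 136.4 kt
Leg 5: heading 32.0°; drift +15.4° → track 47.4°, groundspeed 126.0 kt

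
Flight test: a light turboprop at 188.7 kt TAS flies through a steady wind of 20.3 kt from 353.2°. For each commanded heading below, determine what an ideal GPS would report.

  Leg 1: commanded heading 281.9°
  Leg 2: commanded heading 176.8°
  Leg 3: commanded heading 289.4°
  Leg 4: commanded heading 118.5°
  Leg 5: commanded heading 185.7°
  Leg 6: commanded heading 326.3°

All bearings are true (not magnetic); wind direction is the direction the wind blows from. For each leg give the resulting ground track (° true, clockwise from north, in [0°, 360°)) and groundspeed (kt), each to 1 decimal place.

Leg 1: heading 281.9°; drift -6.0° → track 275.9°, groundspeed 183.2 kt
Leg 2: heading 176.8°; drift -0.3° → track 176.5°, groundspeed 209.0 kt
Leg 3: heading 289.4°; drift -5.8° → track 283.6°, groundspeed 180.7 kt
Leg 4: heading 118.5°; drift +4.7° → track 123.2°, groundspeed 201.1 kt
Leg 5: heading 185.7°; drift -1.2° → track 184.5°, groundspeed 208.6 kt
Leg 6: heading 326.3°; drift -3.1° → track 323.2°, groundspeed 170.8 kt

Leg 1: track=275.9°, groundspeed=183.2 kt
Leg 2: track=176.5°, groundspeed=209.0 kt
Leg 3: track=283.6°, groundspeed=180.7 kt
Leg 4: track=123.2°, groundspeed=201.1 kt
Leg 5: track=184.5°, groundspeed=208.6 kt
Leg 6: track=323.2°, groundspeed=170.8 kt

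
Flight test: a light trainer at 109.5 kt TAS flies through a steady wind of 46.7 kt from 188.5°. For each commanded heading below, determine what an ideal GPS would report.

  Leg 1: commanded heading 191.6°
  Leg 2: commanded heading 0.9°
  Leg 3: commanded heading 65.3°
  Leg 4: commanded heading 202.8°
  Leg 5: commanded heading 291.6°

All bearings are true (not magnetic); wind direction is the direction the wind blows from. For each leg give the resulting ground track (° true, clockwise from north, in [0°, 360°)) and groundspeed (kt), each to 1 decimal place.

Leg 1: track=193.9°, groundspeed=62.9 kt
Leg 2: track=3.2°, groundspeed=155.9 kt
Leg 3: track=49.2°, groundspeed=140.6 kt
Leg 4: track=213.0°, groundspeed=65.3 kt
Leg 5: track=312.3°, groundspeed=128.4 kt

Leg 1: heading 191.6°; drift +2.3° → track 193.9°, groundspeed 62.9 kt
Leg 2: heading 0.9°; drift +2.3° → track 3.2°, groundspeed 155.9 kt
Leg 3: heading 65.3°; drift -16.1° → track 49.2°, groundspeed 140.6 kt
Leg 4: heading 202.8°; drift +10.2° → track 213.0°, groundspeed 65.3 kt
Leg 5: heading 291.6°; drift +20.7° → track 312.3°, groundspeed 128.4 kt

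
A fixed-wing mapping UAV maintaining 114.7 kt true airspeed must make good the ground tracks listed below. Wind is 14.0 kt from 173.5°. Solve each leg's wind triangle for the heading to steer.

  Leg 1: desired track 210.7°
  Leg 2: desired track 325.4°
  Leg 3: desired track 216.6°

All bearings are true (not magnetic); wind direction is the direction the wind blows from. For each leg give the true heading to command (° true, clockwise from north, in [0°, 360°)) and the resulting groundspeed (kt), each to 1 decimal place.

Leg 1: heading=206.5°, groundspeed=103.2 kt
Leg 2: heading=322.1°, groundspeed=126.9 kt
Leg 3: heading=211.8°, groundspeed=104.1 kt

Leg 1: desired track 210.7°; wind correction -4.2° → command heading 206.5°, groundspeed 103.2 kt
Leg 2: desired track 325.4°; wind correction -3.3° → command heading 322.1°, groundspeed 126.9 kt
Leg 3: desired track 216.6°; wind correction -4.8° → command heading 211.8°, groundspeed 104.1 kt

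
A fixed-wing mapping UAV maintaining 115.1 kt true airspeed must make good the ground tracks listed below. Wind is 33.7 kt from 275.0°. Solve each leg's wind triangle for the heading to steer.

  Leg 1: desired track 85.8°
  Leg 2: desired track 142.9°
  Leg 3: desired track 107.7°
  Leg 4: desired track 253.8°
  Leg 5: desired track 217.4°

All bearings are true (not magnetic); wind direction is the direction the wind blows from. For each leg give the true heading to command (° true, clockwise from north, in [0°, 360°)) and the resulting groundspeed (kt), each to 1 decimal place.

Leg 1: heading=83.1°, groundspeed=148.2 kt
Leg 2: heading=155.4°, groundspeed=134.9 kt
Leg 3: heading=111.4°, groundspeed=147.7 kt
Leg 4: heading=259.9°, groundspeed=83.0 kt
Leg 5: heading=231.7°, groundspeed=93.5 kt

Leg 1: desired track 85.8°; wind correction -2.7° → command heading 83.1°, groundspeed 148.2 kt
Leg 2: desired track 142.9°; wind correction +12.5° → command heading 155.4°, groundspeed 134.9 kt
Leg 3: desired track 107.7°; wind correction +3.7° → command heading 111.4°, groundspeed 147.7 kt
Leg 4: desired track 253.8°; wind correction +6.1° → command heading 259.9°, groundspeed 83.0 kt
Leg 5: desired track 217.4°; wind correction +14.3° → command heading 231.7°, groundspeed 93.5 kt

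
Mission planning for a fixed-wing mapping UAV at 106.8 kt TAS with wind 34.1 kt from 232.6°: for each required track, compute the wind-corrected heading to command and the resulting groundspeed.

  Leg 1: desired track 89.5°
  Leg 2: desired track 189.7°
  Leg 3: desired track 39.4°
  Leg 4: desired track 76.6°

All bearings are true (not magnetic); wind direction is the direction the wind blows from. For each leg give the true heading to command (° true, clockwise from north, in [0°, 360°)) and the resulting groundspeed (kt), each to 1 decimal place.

Leg 1: desired track 89.5°; wind correction +11.1° → command heading 100.6°, groundspeed 132.1 kt
Leg 2: desired track 189.7°; wind correction +12.6° → command heading 202.3°, groundspeed 79.3 kt
Leg 3: desired track 39.4°; wind correction -4.2° → command heading 35.2°, groundspeed 139.7 kt
Leg 4: desired track 76.6°; wind correction +7.5° → command heading 84.1°, groundspeed 137.0 kt

Leg 1: heading=100.6°, groundspeed=132.1 kt
Leg 2: heading=202.3°, groundspeed=79.3 kt
Leg 3: heading=35.2°, groundspeed=139.7 kt
Leg 4: heading=84.1°, groundspeed=137.0 kt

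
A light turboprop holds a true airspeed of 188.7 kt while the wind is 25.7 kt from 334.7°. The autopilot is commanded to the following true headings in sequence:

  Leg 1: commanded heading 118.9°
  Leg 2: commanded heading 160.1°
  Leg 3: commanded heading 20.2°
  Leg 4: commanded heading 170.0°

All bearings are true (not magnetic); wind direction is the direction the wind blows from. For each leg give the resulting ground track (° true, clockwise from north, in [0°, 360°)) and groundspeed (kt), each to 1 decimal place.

Leg 1: track=123.0°, groundspeed=210.1 kt
Leg 2: track=159.5°, groundspeed=214.3 kt
Leg 3: track=26.3°, groundspeed=171.7 kt
Leg 4: track=168.2°, groundspeed=213.6 kt

Leg 1: heading 118.9°; drift +4.1° → track 123.0°, groundspeed 210.1 kt
Leg 2: heading 160.1°; drift -0.6° → track 159.5°, groundspeed 214.3 kt
Leg 3: heading 20.2°; drift +6.1° → track 26.3°, groundspeed 171.7 kt
Leg 4: heading 170.0°; drift -1.8° → track 168.2°, groundspeed 213.6 kt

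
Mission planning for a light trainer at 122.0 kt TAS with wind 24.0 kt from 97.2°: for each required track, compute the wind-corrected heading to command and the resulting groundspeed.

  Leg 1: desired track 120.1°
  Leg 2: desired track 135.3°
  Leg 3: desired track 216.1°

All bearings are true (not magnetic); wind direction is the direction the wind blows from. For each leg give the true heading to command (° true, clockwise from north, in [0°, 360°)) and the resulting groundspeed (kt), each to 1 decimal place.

Leg 1: desired track 120.1°; wind correction -4.4° → command heading 115.7°, groundspeed 99.5 kt
Leg 2: desired track 135.3°; wind correction -7.0° → command heading 128.3°, groundspeed 102.2 kt
Leg 3: desired track 216.1°; wind correction -9.9° → command heading 206.2°, groundspeed 131.8 kt

Leg 1: heading=115.7°, groundspeed=99.5 kt
Leg 2: heading=128.3°, groundspeed=102.2 kt
Leg 3: heading=206.2°, groundspeed=131.8 kt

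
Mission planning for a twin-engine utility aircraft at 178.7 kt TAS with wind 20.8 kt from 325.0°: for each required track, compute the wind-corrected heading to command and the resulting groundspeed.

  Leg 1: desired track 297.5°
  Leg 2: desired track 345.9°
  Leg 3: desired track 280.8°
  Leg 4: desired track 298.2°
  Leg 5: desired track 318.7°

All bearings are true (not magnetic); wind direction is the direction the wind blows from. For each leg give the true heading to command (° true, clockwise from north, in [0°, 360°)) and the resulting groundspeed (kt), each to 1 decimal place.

Leg 1: heading=300.6°, groundspeed=160.0 kt
Leg 2: heading=343.5°, groundspeed=159.1 kt
Leg 3: heading=285.5°, groundspeed=163.2 kt
Leg 4: heading=301.2°, groundspeed=159.9 kt
Leg 5: heading=319.4°, groundspeed=158.0 kt

Leg 1: desired track 297.5°; wind correction +3.1° → command heading 300.6°, groundspeed 160.0 kt
Leg 2: desired track 345.9°; wind correction -2.4° → command heading 343.5°, groundspeed 159.1 kt
Leg 3: desired track 280.8°; wind correction +4.7° → command heading 285.5°, groundspeed 163.2 kt
Leg 4: desired track 298.2°; wind correction +3.0° → command heading 301.2°, groundspeed 159.9 kt
Leg 5: desired track 318.7°; wind correction +0.7° → command heading 319.4°, groundspeed 158.0 kt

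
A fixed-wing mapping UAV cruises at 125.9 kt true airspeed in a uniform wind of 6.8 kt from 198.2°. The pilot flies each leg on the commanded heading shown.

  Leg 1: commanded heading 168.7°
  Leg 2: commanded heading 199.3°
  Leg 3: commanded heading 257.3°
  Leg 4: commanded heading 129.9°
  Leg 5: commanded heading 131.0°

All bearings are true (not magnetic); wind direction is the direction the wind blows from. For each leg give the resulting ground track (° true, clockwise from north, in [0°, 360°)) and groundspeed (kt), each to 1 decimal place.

Leg 1: track=167.1°, groundspeed=120.0 kt
Leg 2: track=199.4°, groundspeed=119.1 kt
Leg 3: track=260.0°, groundspeed=122.5 kt
Leg 4: track=127.0°, groundspeed=123.5 kt
Leg 5: track=128.1°, groundspeed=123.4 kt

Leg 1: heading 168.7°; drift -1.6° → track 167.1°, groundspeed 120.0 kt
Leg 2: heading 199.3°; drift +0.1° → track 199.4°, groundspeed 119.1 kt
Leg 3: heading 257.3°; drift +2.7° → track 260.0°, groundspeed 122.5 kt
Leg 4: heading 129.9°; drift -2.9° → track 127.0°, groundspeed 123.5 kt
Leg 5: heading 131.0°; drift -2.9° → track 128.1°, groundspeed 123.4 kt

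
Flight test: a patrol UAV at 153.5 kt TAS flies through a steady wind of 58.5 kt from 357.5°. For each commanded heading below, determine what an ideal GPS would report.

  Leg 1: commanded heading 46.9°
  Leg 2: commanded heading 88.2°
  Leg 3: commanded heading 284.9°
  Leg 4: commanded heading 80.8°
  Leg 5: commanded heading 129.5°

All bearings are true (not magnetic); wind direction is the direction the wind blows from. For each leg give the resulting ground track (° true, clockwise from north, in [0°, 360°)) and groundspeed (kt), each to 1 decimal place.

Leg 1: heading 46.9°; drift +21.0° → track 67.9°, groundspeed 123.7 kt
Leg 2: heading 88.2°; drift +20.8° → track 109.0°, groundspeed 164.9 kt
Leg 3: heading 284.9°; drift -22.3° → track 262.6°, groundspeed 147.0 kt
Leg 4: heading 80.8°; drift +21.6° → track 102.4°, groundspeed 157.8 kt
Leg 5: heading 129.5°; drift +12.7° → track 142.2°, groundspeed 197.5 kt

Leg 1: track=67.9°, groundspeed=123.7 kt
Leg 2: track=109.0°, groundspeed=164.9 kt
Leg 3: track=262.6°, groundspeed=147.0 kt
Leg 4: track=102.4°, groundspeed=157.8 kt
Leg 5: track=142.2°, groundspeed=197.5 kt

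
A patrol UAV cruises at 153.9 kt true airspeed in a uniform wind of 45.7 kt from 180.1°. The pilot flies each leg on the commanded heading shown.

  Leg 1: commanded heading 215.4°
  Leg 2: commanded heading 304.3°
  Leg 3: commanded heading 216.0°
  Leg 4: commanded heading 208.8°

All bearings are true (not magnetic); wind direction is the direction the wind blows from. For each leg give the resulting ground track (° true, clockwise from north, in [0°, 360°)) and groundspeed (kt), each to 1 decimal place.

Leg 1: heading 215.4°; drift +12.8° → track 228.2°, groundspeed 119.6 kt
Leg 2: heading 304.3°; drift +11.9° → track 316.2°, groundspeed 183.5 kt
Leg 3: heading 216.0°; drift +12.9° → track 228.9°, groundspeed 119.9 kt
Leg 4: heading 208.8°; drift +10.9° → track 219.7°, groundspeed 115.9 kt

Leg 1: track=228.2°, groundspeed=119.6 kt
Leg 2: track=316.2°, groundspeed=183.5 kt
Leg 3: track=228.9°, groundspeed=119.9 kt
Leg 4: track=219.7°, groundspeed=115.9 kt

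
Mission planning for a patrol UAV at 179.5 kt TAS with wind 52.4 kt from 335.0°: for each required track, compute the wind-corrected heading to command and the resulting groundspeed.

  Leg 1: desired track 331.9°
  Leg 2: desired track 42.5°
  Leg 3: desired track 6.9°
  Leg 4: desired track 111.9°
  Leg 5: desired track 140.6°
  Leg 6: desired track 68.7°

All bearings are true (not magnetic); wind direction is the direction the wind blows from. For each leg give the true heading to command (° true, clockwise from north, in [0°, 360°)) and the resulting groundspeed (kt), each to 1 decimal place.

Leg 1: heading=332.8°, groundspeed=127.2 kt
Leg 2: heading=26.9°, groundspeed=152.8 kt
Leg 3: heading=358.0°, groundspeed=132.9 kt
Leg 4: heading=100.4°, groundspeed=214.2 kt
Leg 5: heading=136.4°, groundspeed=229.8 kt
Leg 6: heading=51.8°, groundspeed=175.1 kt

Leg 1: desired track 331.9°; wind correction +0.9° → command heading 332.8°, groundspeed 127.2 kt
Leg 2: desired track 42.5°; wind correction -15.6° → command heading 26.9°, groundspeed 152.8 kt
Leg 3: desired track 6.9°; wind correction -8.9° → command heading 358.0°, groundspeed 132.9 kt
Leg 4: desired track 111.9°; wind correction -11.5° → command heading 100.4°, groundspeed 214.2 kt
Leg 5: desired track 140.6°; wind correction -4.2° → command heading 136.4°, groundspeed 229.8 kt
Leg 6: desired track 68.7°; wind correction -16.9° → command heading 51.8°, groundspeed 175.1 kt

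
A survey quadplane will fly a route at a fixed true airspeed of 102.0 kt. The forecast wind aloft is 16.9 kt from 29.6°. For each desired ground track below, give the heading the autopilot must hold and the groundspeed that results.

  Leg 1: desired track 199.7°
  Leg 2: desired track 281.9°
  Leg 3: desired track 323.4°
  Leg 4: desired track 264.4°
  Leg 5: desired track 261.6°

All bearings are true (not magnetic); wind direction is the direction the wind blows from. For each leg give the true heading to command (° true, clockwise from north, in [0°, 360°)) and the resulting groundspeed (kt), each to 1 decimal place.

Leg 1: desired track 199.7°; wind correction -1.6° → command heading 198.1°, groundspeed 118.6 kt
Leg 2: desired track 281.9°; wind correction +9.1° → command heading 291.0°, groundspeed 105.9 kt
Leg 3: desired track 323.4°; wind correction +8.7° → command heading 332.1°, groundspeed 94.0 kt
Leg 4: desired track 264.4°; wind correction +7.8° → command heading 272.2°, groundspeed 110.8 kt
Leg 5: desired track 261.6°; wind correction +7.5° → command heading 269.1°, groundspeed 111.5 kt

Leg 1: heading=198.1°, groundspeed=118.6 kt
Leg 2: heading=291.0°, groundspeed=105.9 kt
Leg 3: heading=332.1°, groundspeed=94.0 kt
Leg 4: heading=272.2°, groundspeed=110.8 kt
Leg 5: heading=269.1°, groundspeed=111.5 kt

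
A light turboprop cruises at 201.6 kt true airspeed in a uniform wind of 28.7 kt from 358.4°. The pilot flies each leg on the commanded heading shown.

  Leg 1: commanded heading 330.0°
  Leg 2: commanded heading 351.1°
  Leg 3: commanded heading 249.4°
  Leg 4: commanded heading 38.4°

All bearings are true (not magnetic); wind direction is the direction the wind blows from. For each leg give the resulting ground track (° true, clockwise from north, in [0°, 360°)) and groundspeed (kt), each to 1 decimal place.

Leg 1: track=325.6°, groundspeed=176.9 kt
Leg 2: track=349.9°, groundspeed=173.2 kt
Leg 3: track=242.1°, groundspeed=212.7 kt
Leg 4: track=44.3°, groundspeed=180.6 kt

Leg 1: heading 330.0°; drift -4.4° → track 325.6°, groundspeed 176.9 kt
Leg 2: heading 351.1°; drift -1.2° → track 349.9°, groundspeed 173.2 kt
Leg 3: heading 249.4°; drift -7.3° → track 242.1°, groundspeed 212.7 kt
Leg 4: heading 38.4°; drift +5.9° → track 44.3°, groundspeed 180.6 kt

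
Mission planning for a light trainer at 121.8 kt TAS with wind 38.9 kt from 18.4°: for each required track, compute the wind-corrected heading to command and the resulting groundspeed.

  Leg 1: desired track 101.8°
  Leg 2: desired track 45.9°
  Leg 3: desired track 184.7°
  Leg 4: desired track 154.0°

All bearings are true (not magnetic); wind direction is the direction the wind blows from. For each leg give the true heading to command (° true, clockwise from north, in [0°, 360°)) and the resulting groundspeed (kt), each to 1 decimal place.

Leg 1: desired track 101.8°; wind correction -18.5° → command heading 83.3°, groundspeed 111.0 kt
Leg 2: desired track 45.9°; wind correction -8.5° → command heading 37.4°, groundspeed 86.0 kt
Leg 3: desired track 184.7°; wind correction -4.3° → command heading 180.4°, groundspeed 159.2 kt
Leg 4: desired track 154.0°; wind correction -12.9° → command heading 141.1°, groundspeed 146.5 kt

Leg 1: heading=83.3°, groundspeed=111.0 kt
Leg 2: heading=37.4°, groundspeed=86.0 kt
Leg 3: heading=180.4°, groundspeed=159.2 kt
Leg 4: heading=141.1°, groundspeed=146.5 kt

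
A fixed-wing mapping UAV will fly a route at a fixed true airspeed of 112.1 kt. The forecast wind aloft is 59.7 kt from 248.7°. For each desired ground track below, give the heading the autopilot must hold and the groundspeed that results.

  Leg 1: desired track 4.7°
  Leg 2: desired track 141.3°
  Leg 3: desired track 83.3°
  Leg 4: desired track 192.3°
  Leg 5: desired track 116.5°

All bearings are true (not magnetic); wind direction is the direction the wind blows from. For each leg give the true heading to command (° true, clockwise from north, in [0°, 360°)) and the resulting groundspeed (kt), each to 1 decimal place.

Leg 1: heading=336.1°, groundspeed=124.6 kt
Leg 2: heading=171.8°, groundspeed=114.4 kt
Leg 3: heading=91.0°, groundspeed=168.9 kt
Leg 4: heading=218.6°, groundspeed=67.4 kt
Leg 5: heading=139.7°, groundspeed=143.1 kt

Leg 1: desired track 4.7°; wind correction -28.6° → command heading 336.1°, groundspeed 124.6 kt
Leg 2: desired track 141.3°; wind correction +30.5° → command heading 171.8°, groundspeed 114.4 kt
Leg 3: desired track 83.3°; wind correction +7.7° → command heading 91.0°, groundspeed 168.9 kt
Leg 4: desired track 192.3°; wind correction +26.3° → command heading 218.6°, groundspeed 67.4 kt
Leg 5: desired track 116.5°; wind correction +23.2° → command heading 139.7°, groundspeed 143.1 kt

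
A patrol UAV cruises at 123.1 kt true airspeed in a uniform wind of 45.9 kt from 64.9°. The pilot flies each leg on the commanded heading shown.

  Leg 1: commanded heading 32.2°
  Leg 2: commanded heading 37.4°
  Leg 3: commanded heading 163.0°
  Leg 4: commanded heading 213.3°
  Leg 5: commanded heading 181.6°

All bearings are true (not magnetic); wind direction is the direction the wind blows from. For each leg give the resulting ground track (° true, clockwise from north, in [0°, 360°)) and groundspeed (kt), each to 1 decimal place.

Leg 1: heading 32.2°; drift -16.4° → track 15.8°, groundspeed 88.0 kt
Leg 2: heading 37.4°; drift -14.4° → track 23.0°, groundspeed 85.1 kt
Leg 3: heading 163.0°; drift +19.3° → track 182.3°, groundspeed 137.3 kt
Leg 4: heading 213.3°; drift +8.4° → track 221.7°, groundspeed 164.0 kt
Leg 5: heading 181.6°; drift +15.9° → track 197.5°, groundspeed 149.5 kt

Leg 1: track=15.8°, groundspeed=88.0 kt
Leg 2: track=23.0°, groundspeed=85.1 kt
Leg 3: track=182.3°, groundspeed=137.3 kt
Leg 4: track=221.7°, groundspeed=164.0 kt
Leg 5: track=197.5°, groundspeed=149.5 kt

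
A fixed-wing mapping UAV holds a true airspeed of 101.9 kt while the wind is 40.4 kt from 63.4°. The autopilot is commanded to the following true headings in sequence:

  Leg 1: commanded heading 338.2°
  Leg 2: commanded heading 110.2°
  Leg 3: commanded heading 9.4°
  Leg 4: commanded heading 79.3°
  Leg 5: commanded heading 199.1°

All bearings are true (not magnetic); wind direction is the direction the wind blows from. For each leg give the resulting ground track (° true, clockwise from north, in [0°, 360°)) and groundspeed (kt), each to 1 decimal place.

Leg 1: heading 338.2°; drift -22.2° → track 316.0°, groundspeed 106.4 kt
Leg 2: heading 110.2°; drift +21.6° → track 131.8°, groundspeed 79.9 kt
Leg 3: heading 9.4°; drift -22.7° → track 346.7°, groundspeed 84.7 kt
Leg 4: heading 79.3°; drift +10.0° → track 89.3°, groundspeed 64.0 kt
Leg 5: heading 199.1°; drift +12.2° → track 211.3°, groundspeed 133.8 kt

Leg 1: track=316.0°, groundspeed=106.4 kt
Leg 2: track=131.8°, groundspeed=79.9 kt
Leg 3: track=346.7°, groundspeed=84.7 kt
Leg 4: track=89.3°, groundspeed=64.0 kt
Leg 5: track=211.3°, groundspeed=133.8 kt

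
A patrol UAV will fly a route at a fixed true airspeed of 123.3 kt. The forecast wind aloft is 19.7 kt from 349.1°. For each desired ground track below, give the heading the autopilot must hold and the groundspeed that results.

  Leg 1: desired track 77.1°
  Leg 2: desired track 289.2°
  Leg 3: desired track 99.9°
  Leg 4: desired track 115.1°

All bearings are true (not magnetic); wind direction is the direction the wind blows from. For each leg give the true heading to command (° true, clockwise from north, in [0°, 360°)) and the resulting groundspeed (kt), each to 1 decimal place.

Leg 1: heading=67.9°, groundspeed=121.0 kt
Leg 2: heading=297.1°, groundspeed=112.2 kt
Leg 3: heading=91.3°, groundspeed=128.9 kt
Leg 4: heading=107.7°, groundspeed=133.8 kt

Leg 1: desired track 77.1°; wind correction -9.2° → command heading 67.9°, groundspeed 121.0 kt
Leg 2: desired track 289.2°; wind correction +7.9° → command heading 297.1°, groundspeed 112.2 kt
Leg 3: desired track 99.9°; wind correction -8.6° → command heading 91.3°, groundspeed 128.9 kt
Leg 4: desired track 115.1°; wind correction -7.4° → command heading 107.7°, groundspeed 133.8 kt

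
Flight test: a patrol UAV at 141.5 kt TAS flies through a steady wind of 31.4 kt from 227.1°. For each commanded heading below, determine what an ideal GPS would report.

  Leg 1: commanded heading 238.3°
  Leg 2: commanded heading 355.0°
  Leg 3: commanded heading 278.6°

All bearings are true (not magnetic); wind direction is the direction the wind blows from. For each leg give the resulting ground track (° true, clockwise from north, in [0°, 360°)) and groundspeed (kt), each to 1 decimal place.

Leg 1: track=241.5°, groundspeed=110.9 kt
Leg 2: track=3.8°, groundspeed=162.7 kt
Leg 3: track=290.0°, groundspeed=124.4 kt

Leg 1: heading 238.3°; drift +3.2° → track 241.5°, groundspeed 110.9 kt
Leg 2: heading 355.0°; drift +8.8° → track 3.8°, groundspeed 162.7 kt
Leg 3: heading 278.6°; drift +11.4° → track 290.0°, groundspeed 124.4 kt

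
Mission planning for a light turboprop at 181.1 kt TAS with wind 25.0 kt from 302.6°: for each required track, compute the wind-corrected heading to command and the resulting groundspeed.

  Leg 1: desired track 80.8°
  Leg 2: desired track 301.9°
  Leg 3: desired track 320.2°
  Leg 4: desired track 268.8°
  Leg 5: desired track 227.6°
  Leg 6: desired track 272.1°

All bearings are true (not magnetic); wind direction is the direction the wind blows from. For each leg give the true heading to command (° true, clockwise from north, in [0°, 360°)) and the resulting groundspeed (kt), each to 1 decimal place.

Leg 1: heading=75.5°, groundspeed=199.0 kt
Leg 2: heading=302.0°, groundspeed=156.1 kt
Leg 3: heading=317.8°, groundspeed=157.1 kt
Leg 4: heading=273.2°, groundspeed=159.8 kt
Leg 5: heading=235.3°, groundspeed=173.0 kt
Leg 6: heading=276.1°, groundspeed=159.1 kt

Leg 1: desired track 80.8°; wind correction -5.3° → command heading 75.5°, groundspeed 199.0 kt
Leg 2: desired track 301.9°; wind correction +0.1° → command heading 302.0°, groundspeed 156.1 kt
Leg 3: desired track 320.2°; wind correction -2.4° → command heading 317.8°, groundspeed 157.1 kt
Leg 4: desired track 268.8°; wind correction +4.4° → command heading 273.2°, groundspeed 159.8 kt
Leg 5: desired track 227.6°; wind correction +7.7° → command heading 235.3°, groundspeed 173.0 kt
Leg 6: desired track 272.1°; wind correction +4.0° → command heading 276.1°, groundspeed 159.1 kt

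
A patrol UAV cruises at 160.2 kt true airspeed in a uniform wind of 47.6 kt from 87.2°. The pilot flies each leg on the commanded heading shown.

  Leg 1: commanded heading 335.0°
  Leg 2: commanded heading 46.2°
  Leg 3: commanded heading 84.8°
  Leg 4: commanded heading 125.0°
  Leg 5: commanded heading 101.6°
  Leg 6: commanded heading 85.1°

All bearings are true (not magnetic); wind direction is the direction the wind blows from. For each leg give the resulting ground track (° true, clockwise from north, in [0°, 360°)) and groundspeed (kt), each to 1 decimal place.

Leg 1: track=321.1°, groundspeed=183.6 kt
Leg 2: track=32.1°, groundspeed=128.1 kt
Leg 3: track=83.8°, groundspeed=112.7 kt
Leg 4: track=138.4°, groundspeed=126.0 kt
Leg 5: track=107.5°, groundspeed=114.7 kt
Leg 6: track=84.2°, groundspeed=112.6 kt

Leg 1: heading 335.0°; drift -13.9° → track 321.1°, groundspeed 183.6 kt
Leg 2: heading 46.2°; drift -14.1° → track 32.1°, groundspeed 128.1 kt
Leg 3: heading 84.8°; drift -1.0° → track 83.8°, groundspeed 112.7 kt
Leg 4: heading 125.0°; drift +13.4° → track 138.4°, groundspeed 126.0 kt
Leg 5: heading 101.6°; drift +5.9° → track 107.5°, groundspeed 114.7 kt
Leg 6: heading 85.1°; drift -0.9° → track 84.2°, groundspeed 112.6 kt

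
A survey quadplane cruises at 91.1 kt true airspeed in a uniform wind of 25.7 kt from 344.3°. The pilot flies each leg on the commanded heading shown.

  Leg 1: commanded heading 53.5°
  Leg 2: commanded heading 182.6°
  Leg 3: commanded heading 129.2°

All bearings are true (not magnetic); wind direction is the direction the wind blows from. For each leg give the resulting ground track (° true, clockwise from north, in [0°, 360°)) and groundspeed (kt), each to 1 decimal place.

Leg 1: track=69.8°, groundspeed=85.4 kt
Leg 2: track=178.6°, groundspeed=115.8 kt
Leg 3: track=136.7°, groundspeed=113.1 kt

Leg 1: heading 53.5°; drift +16.3° → track 69.8°, groundspeed 85.4 kt
Leg 2: heading 182.6°; drift -4.0° → track 178.6°, groundspeed 115.8 kt
Leg 3: heading 129.2°; drift +7.5° → track 136.7°, groundspeed 113.1 kt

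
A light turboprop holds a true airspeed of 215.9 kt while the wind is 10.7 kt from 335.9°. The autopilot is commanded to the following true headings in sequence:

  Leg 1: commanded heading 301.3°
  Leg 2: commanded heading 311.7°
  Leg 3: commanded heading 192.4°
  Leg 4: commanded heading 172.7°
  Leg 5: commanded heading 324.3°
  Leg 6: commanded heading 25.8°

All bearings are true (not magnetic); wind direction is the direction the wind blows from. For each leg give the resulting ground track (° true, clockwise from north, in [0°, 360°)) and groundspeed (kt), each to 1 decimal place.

Leg 1: track=299.6°, groundspeed=207.2 kt
Leg 2: track=310.5°, groundspeed=206.2 kt
Leg 3: track=190.8°, groundspeed=224.6 kt
Leg 4: track=171.9°, groundspeed=226.2 kt
Leg 5: track=323.7°, groundspeed=205.4 kt
Leg 6: track=28.0°, groundspeed=209.2 kt

Leg 1: heading 301.3°; drift -1.7° → track 299.6°, groundspeed 207.2 kt
Leg 2: heading 311.7°; drift -1.2° → track 310.5°, groundspeed 206.2 kt
Leg 3: heading 192.4°; drift -1.6° → track 190.8°, groundspeed 224.6 kt
Leg 4: heading 172.7°; drift -0.8° → track 171.9°, groundspeed 226.2 kt
Leg 5: heading 324.3°; drift -0.6° → track 323.7°, groundspeed 205.4 kt
Leg 6: heading 25.8°; drift +2.2° → track 28.0°, groundspeed 209.2 kt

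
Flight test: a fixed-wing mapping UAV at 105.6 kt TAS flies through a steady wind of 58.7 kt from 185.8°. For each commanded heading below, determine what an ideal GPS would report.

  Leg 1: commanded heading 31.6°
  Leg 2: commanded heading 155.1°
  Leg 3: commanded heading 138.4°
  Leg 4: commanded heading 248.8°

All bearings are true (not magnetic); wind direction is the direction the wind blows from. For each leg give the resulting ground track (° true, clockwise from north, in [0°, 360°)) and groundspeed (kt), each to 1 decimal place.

Leg 1: heading 31.6°; drift -9.2° → track 22.4°, groundspeed 160.5 kt
Leg 2: heading 155.1°; drift -28.5° → track 126.6°, groundspeed 62.7 kt
Leg 3: heading 138.4°; drift -33.3° → track 105.1°, groundspeed 78.8 kt
Leg 4: heading 248.8°; drift +33.5° → track 282.3°, groundspeed 94.7 kt

Leg 1: track=22.4°, groundspeed=160.5 kt
Leg 2: track=126.6°, groundspeed=62.7 kt
Leg 3: track=105.1°, groundspeed=78.8 kt
Leg 4: track=282.3°, groundspeed=94.7 kt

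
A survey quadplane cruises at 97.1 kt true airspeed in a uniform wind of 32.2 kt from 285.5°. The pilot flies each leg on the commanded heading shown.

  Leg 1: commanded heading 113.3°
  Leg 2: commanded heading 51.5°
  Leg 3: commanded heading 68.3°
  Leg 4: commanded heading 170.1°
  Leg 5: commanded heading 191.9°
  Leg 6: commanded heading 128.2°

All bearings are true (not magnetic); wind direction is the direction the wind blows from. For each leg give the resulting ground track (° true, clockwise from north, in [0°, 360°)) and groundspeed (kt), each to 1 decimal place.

Leg 1: track=111.4°, groundspeed=129.1 kt
Leg 2: track=64.2°, groundspeed=118.9 kt
Leg 3: track=77.3°, groundspeed=124.3 kt
Leg 4: track=155.4°, groundspeed=114.7 kt
Leg 5: track=173.9°, groundspeed=104.2 kt
Leg 6: track=122.6°, groundspeed=127.4 kt

Leg 1: heading 113.3°; drift -1.9° → track 111.4°, groundspeed 129.1 kt
Leg 2: heading 51.5°; drift +12.7° → track 64.2°, groundspeed 118.9 kt
Leg 3: heading 68.3°; drift +9.0° → track 77.3°, groundspeed 124.3 kt
Leg 4: heading 170.1°; drift -14.7° → track 155.4°, groundspeed 114.7 kt
Leg 5: heading 191.9°; drift -18.0° → track 173.9°, groundspeed 104.2 kt
Leg 6: heading 128.2°; drift -5.6° → track 122.6°, groundspeed 127.4 kt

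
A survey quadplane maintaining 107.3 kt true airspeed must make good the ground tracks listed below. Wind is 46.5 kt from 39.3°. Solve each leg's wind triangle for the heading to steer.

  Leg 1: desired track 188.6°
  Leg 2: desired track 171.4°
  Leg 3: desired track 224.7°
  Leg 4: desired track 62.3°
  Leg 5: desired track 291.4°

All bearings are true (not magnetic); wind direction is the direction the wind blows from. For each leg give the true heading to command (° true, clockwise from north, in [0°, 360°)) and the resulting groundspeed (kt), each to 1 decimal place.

Leg 1: heading=175.8°, groundspeed=144.6 kt
Leg 2: heading=152.6°, groundspeed=132.8 kt
Leg 3: heading=227.0°, groundspeed=153.5 kt
Leg 4: heading=52.6°, groundspeed=62.9 kt
Leg 5: heading=315.8°, groundspeed=112.0 kt

Leg 1: desired track 188.6°; wind correction -12.8° → command heading 175.8°, groundspeed 144.6 kt
Leg 2: desired track 171.4°; wind correction -18.8° → command heading 152.6°, groundspeed 132.8 kt
Leg 3: desired track 224.7°; wind correction +2.3° → command heading 227.0°, groundspeed 153.5 kt
Leg 4: desired track 62.3°; wind correction -9.7° → command heading 52.6°, groundspeed 62.9 kt
Leg 5: desired track 291.4°; wind correction +24.4° → command heading 315.8°, groundspeed 112.0 kt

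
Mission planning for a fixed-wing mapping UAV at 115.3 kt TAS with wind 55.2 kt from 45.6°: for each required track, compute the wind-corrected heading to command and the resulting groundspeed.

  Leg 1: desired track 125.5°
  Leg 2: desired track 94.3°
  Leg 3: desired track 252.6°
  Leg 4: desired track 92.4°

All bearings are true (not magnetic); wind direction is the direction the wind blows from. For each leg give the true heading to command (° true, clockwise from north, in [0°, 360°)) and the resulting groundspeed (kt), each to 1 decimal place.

Leg 1: desired track 125.5°; wind correction -28.1° → command heading 97.4°, groundspeed 92.0 kt
Leg 2: desired track 94.3°; wind correction -21.1° → command heading 73.2°, groundspeed 71.2 kt
Leg 3: desired track 252.6°; wind correction +12.6° → command heading 265.2°, groundspeed 161.7 kt
Leg 4: desired track 92.4°; wind correction -20.4° → command heading 72.0°, groundspeed 70.3 kt

Leg 1: heading=97.4°, groundspeed=92.0 kt
Leg 2: heading=73.2°, groundspeed=71.2 kt
Leg 3: heading=265.2°, groundspeed=161.7 kt
Leg 4: heading=72.0°, groundspeed=70.3 kt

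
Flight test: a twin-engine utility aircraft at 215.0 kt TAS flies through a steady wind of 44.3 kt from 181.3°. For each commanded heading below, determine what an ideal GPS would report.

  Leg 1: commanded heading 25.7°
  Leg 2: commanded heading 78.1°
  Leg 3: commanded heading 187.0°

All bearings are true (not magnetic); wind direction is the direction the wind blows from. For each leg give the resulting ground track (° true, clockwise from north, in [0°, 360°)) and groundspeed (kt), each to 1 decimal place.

Leg 1: heading 25.7°; drift -4.1° → track 21.6°, groundspeed 256.0 kt
Leg 2: heading 78.1°; drift -10.8° → track 67.3°, groundspeed 229.2 kt
Leg 3: heading 187.0°; drift +1.5° → track 188.5°, groundspeed 171.0 kt

Leg 1: track=21.6°, groundspeed=256.0 kt
Leg 2: track=67.3°, groundspeed=229.2 kt
Leg 3: track=188.5°, groundspeed=171.0 kt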